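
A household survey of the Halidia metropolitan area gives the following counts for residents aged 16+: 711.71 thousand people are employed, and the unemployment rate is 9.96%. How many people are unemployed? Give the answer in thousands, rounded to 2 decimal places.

Let U be the number unemployed. The labor force is E + U, and U/(E+U) = 0.0996.
So U = 0.0996 × 711.71 / (1 − 0.0996) = 70.8863 / 0.9004 ≈ 78.73 thousand.

About 78.73 thousand are unemployed.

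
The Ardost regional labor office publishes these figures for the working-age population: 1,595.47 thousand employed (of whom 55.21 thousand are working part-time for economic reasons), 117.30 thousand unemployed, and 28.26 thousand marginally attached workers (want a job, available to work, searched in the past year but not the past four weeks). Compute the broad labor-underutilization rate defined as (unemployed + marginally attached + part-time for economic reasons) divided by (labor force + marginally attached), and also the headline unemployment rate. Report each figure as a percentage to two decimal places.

Broad underutilization rate ≈ 11.53%; headline unemployment rate ≈ 6.85%.

Labor force = 1,595.47 + 117.30 = 1,712.77 thousand.
Numerator = 117.30 + 28.26 + 55.21 = 200.77 thousand.
Denominator = 1,712.77 + 28.26 = 1,741.03 thousand.
Broad rate = 200.77 / 1,741.03 = 11.53%.
Headline unemployment rate = 117.30 / 1,712.77 = 6.85%.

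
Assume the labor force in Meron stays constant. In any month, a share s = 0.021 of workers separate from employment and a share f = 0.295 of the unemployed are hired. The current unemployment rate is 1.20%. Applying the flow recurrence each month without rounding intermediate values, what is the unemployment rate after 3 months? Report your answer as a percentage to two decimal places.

With a fixed labor force, u_{t+1} = u_t + s·(1−u_t) − f·u_t = u_t·(1−s−f) + s.
Here 1−s−f = 0.684 and s = 0.021.
u_1 = 0.012000 × 0.684 + 0.021 = 0.029208.
u_2 = 0.029208 × 0.684 + 0.021 = 0.040978.
u_3 = 0.040978 × 0.684 + 0.021 = 0.049029.

Unemployment rate after three months ≈ 4.90%.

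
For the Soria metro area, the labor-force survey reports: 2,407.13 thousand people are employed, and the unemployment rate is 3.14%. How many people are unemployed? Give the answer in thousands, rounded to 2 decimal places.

Let U be the number unemployed. The labor force is E + U, and U/(E+U) = 0.0314.
So U = 0.0314 × 2,407.13 / (1 − 0.0314) = 75.5839 / 0.9686 ≈ 78.03 thousand.

About 78.03 thousand are unemployed.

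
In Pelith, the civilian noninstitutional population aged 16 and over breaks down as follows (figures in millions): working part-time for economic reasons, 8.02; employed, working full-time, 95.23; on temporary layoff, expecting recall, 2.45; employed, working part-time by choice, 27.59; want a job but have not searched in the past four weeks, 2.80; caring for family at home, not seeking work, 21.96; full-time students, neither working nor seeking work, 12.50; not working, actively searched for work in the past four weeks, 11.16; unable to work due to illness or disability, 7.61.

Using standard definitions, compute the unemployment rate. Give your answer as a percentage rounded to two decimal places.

Unemployment rate ≈ 9.42%.

Employed = 8.02 + 95.23 + 27.59 = 130.84 million (anyone who worked, including part-time for economic reasons, counts as employed).
Unemployed = 2.45 + 11.16 = 13.61 million (jobless and actively searching, or on temporary layoff).
Labor force = 130.84 + 13.61 = 144.45 million.
Unemployment rate = 13.61 / 144.45 = 9.42%.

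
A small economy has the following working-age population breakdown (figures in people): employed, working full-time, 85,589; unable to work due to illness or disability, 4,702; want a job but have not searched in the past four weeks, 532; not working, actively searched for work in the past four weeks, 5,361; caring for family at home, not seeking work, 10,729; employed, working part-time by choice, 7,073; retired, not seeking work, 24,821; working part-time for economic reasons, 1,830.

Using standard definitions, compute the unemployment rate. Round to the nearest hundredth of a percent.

Unemployment rate ≈ 5.37%.

Employed = 85,589 + 7,073 + 1,830 = 94,492 (anyone who worked, including part-time for economic reasons, counts as employed).
Unemployed = 5,361.
Labor force = 94,492 + 5,361 = 99,853.
Unemployment rate = 5,361 / 99,853 = 5.37%.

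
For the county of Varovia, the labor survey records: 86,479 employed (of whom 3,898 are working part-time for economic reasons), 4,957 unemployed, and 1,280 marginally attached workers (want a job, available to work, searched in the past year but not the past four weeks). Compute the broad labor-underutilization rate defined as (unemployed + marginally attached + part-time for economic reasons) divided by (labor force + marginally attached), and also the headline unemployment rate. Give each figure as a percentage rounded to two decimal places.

Labor force = 86,479 + 4,957 = 91,436.
Numerator = 4,957 + 1,280 + 3,898 = 10,135.
Denominator = 91,436 + 1,280 = 92,716.
Broad rate = 10,135 / 92,716 = 10.93%.
Headline unemployment rate = 4,957 / 91,436 = 5.42%.

Broad underutilization rate ≈ 10.93%; headline unemployment rate ≈ 5.42%.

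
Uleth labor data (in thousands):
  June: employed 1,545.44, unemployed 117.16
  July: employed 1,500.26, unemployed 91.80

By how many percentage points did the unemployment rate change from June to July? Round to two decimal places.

The unemployment rate changed by −1.28 percentage points.

June: labor force = 1,545.44 + 117.16 = 1,662.60; u = 117.16/1,662.60 = 7.05%.
July: labor force = 1,500.26 + 91.80 = 1,592.06; u = 91.80/1,592.06 = 5.77%.
Change = 5.77% − 7.05% = −1.28 pp.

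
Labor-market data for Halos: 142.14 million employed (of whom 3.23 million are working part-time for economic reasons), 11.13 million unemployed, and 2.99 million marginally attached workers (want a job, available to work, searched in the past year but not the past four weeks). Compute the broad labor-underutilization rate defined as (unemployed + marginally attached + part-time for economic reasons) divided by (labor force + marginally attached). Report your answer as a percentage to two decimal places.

Labor force = 142.14 + 11.13 = 153.27 million.
Numerator = 11.13 + 2.99 + 3.23 = 17.35 million.
Denominator = 153.27 + 2.99 = 156.26 million.
Broad rate = 17.35 / 156.26 = 11.10%.

Broad underutilization rate ≈ 11.10%.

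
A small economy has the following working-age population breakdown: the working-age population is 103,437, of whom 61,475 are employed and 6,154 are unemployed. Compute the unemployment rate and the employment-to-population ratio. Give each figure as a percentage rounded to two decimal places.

Unemployment rate ≈ 9.10%; employment-population ratio ≈ 59.43%.

Labor force = employed + unemployed = 61,475 + 6,154 = 67,629.
Unemployment rate = 6,154 / 67,629 = 9.10%.
Employment-population ratio = 61,475 / 103,437 = 59.43%.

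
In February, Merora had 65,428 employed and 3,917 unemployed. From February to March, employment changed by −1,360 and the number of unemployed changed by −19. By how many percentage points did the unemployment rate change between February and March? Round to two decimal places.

February: labor force = 65,428 + 3,917 = 69,345; u = 3,917/69,345 = 5.65%.
March: labor force = 64,068 + 3,898 = 67,966; u = 3,898/67,966 = 5.74%.
Change = 5.74% − 5.65% = +0.09 pp.

The unemployment rate changed by +0.09 percentage points.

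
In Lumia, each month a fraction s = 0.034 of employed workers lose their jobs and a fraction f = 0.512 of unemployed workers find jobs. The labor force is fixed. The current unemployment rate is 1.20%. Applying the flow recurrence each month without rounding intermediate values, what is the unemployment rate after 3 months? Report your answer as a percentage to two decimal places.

With a fixed labor force, u_{t+1} = u_t + s·(1−u_t) − f·u_t = u_t·(1−s−f) + s.
Here 1−s−f = 0.454 and s = 0.034.
u_1 = 0.012000 × 0.454 + 0.034 = 0.039448.
u_2 = 0.039448 × 0.454 + 0.034 = 0.051909.
u_3 = 0.051909 × 0.454 + 0.034 = 0.057567.

Unemployment rate after three months ≈ 5.76%.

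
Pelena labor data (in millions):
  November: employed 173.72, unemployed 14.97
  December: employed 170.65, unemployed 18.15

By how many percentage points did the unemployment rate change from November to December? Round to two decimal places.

The unemployment rate changed by +1.68 percentage points.

November: labor force = 173.72 + 14.97 = 188.69; u = 14.97/188.69 = 7.93%.
December: labor force = 170.65 + 18.15 = 188.80; u = 18.15/188.80 = 9.61%.
Change = 9.61% − 7.93% = +1.68 pp.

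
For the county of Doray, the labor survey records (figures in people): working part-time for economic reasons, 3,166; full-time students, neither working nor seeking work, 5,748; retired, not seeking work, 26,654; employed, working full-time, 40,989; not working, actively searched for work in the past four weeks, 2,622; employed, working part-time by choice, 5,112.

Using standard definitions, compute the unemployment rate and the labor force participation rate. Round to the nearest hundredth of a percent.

Employed = 3,166 + 40,989 + 5,112 = 49,267 (anyone who worked, including part-time for economic reasons, counts as employed).
Unemployed = 2,622.
Labor force = 49,267 + 2,622 = 51,889.
Not in labor force = 5,748 + 26,654 = 32,402 (those not working and not actively searching are outside the labor force).
Civilian working-age population = 51,889 + 32,402 = 84,291.
Unemployment rate = 2,622 / 51,889 = 5.05%.
Labor force participation rate = 51,889 / 84,291 = 61.56%.

Unemployment rate ≈ 5.05%; labor force participation rate ≈ 61.56%.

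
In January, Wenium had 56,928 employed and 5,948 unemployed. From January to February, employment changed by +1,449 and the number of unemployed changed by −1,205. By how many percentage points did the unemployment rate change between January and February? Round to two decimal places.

January: labor force = 56,928 + 5,948 = 62,876; u = 5,948/62,876 = 9.46%.
February: labor force = 58,377 + 4,743 = 63,120; u = 4,743/63,120 = 7.51%.
Change = 7.51% − 9.46% = −1.95 pp.

The unemployment rate changed by −1.95 percentage points.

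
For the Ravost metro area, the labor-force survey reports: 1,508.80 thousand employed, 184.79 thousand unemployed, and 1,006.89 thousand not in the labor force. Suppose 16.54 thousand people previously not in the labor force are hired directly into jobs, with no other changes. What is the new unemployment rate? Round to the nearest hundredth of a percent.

Initially, labor force = 1,508.80 + 184.79 = 1,693.59 thousand, so u = 184.79/1,693.59 = 10.91%.
After the change, employed and labor force both rise by 16.54; unemployed unchanged → E = 1,525.34, U = 184.79, labor force = 1,710.13 thousand.
New unemployment rate = 184.79 / 1,710.13 = 10.81%.

New unemployment rate ≈ 10.81%.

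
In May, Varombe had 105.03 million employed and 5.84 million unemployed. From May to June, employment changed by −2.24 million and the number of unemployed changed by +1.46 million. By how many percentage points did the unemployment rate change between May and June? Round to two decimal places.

The unemployment rate changed by +1.36 percentage points.

May: labor force = 105.03 + 5.84 = 110.87; u = 5.84/110.87 = 5.27%.
June: labor force = 102.79 + 7.30 = 110.09; u = 7.30/110.09 = 6.63%.
Change = 6.63% − 5.27% = +1.36 pp.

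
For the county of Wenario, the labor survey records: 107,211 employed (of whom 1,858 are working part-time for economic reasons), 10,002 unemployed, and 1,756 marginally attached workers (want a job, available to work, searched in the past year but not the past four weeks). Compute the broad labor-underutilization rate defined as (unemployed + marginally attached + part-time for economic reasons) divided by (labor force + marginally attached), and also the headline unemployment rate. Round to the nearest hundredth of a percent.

Labor force = 107,211 + 10,002 = 117,213.
Numerator = 10,002 + 1,756 + 1,858 = 13,616.
Denominator = 117,213 + 1,756 = 118,969.
Broad rate = 13,616 / 118,969 = 11.44%.
Headline unemployment rate = 10,002 / 117,213 = 8.53%.

Broad underutilization rate ≈ 11.44%; headline unemployment rate ≈ 8.53%.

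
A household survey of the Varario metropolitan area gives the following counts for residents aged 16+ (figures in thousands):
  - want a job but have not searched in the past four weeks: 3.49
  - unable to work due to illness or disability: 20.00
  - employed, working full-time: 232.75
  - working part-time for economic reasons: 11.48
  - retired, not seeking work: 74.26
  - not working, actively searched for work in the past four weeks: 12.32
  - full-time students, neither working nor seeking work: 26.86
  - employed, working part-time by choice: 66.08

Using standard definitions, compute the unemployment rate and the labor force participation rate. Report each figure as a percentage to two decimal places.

Unemployment rate ≈ 3.82%; labor force participation rate ≈ 72.14%.

Employed = 232.75 + 11.48 + 66.08 = 310.31 thousand (anyone who worked, including part-time for economic reasons, counts as employed).
Unemployed = 12.32 thousand.
Labor force = 310.31 + 12.32 = 322.63 thousand.
Not in labor force = 3.49 + 20.00 + 74.26 + 26.86 = 124.61 thousand (those not working and not actively searching are outside the labor force — including those who want a job but have given up searching).
Civilian working-age population = 322.63 + 124.61 = 447.24 thousand.
Unemployment rate = 12.32 / 322.63 = 3.82%.
Labor force participation rate = 322.63 / 447.24 = 72.14%.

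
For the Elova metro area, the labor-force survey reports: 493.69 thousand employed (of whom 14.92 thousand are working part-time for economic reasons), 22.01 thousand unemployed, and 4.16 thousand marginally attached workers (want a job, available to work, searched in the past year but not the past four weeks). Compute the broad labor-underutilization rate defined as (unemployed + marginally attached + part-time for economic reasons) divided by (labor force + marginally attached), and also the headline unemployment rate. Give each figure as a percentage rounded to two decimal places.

Broad underutilization rate ≈ 7.90%; headline unemployment rate ≈ 4.27%.

Labor force = 493.69 + 22.01 = 515.70 thousand.
Numerator = 22.01 + 4.16 + 14.92 = 41.09 thousand.
Denominator = 515.70 + 4.16 = 519.86 thousand.
Broad rate = 41.09 / 519.86 = 7.90%.
Headline unemployment rate = 22.01 / 515.70 = 4.27%.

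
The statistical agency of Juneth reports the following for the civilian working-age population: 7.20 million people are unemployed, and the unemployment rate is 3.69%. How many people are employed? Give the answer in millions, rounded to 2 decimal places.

About 187.92 million are employed.

Labor force = U / u = 7.20 / 0.0369 ≈ 195.12 million.
Employed = labor force − unemployed = 195.12 − 7.20 = 187.92 million.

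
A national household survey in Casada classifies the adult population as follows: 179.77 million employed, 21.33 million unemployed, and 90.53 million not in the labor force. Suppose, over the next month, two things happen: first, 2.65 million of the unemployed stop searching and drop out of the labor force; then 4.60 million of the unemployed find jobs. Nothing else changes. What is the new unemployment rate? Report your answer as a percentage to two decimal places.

Initially, labor force = 179.77 + 21.33 = 201.10 million, so u = 21.33/201.10 = 10.61%.
After the first change, unemployed and labor force both fall by 2.65 → E = 179.77, U = 18.68, labor force = 198.45 million.
After the second change, unemployed falls and employed rises by 4.60; labor force unchanged → E = 184.37, U = 14.08, labor force = 198.45 million.
New unemployment rate = 14.08 / 198.45 = 7.09%.

New unemployment rate ≈ 7.09%.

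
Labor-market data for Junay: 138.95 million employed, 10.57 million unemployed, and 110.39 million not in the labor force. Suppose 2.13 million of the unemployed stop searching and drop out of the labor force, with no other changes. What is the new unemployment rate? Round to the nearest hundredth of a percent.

New unemployment rate ≈ 5.73%.

Initially, labor force = 138.95 + 10.57 = 149.52 million, so u = 10.57/149.52 = 7.07%.
After the change, unemployed and labor force both fall by 2.13 → E = 138.95, U = 8.44, labor force = 147.39 million.
New unemployment rate = 8.44 / 147.39 = 5.73%.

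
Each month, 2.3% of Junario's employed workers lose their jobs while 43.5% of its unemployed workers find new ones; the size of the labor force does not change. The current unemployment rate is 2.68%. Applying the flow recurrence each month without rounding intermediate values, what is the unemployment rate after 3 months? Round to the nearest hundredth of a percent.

With a fixed labor force, u_{t+1} = u_t + s·(1−u_t) − f·u_t = u_t·(1−s−f) + s.
Here 1−s−f = 0.542 and s = 0.023.
u_1 = 0.026800 × 0.542 + 0.023 = 0.037526.
u_2 = 0.037526 × 0.542 + 0.023 = 0.043339.
u_3 = 0.043339 × 0.542 + 0.023 = 0.046490.

Unemployment rate after three months ≈ 4.65%.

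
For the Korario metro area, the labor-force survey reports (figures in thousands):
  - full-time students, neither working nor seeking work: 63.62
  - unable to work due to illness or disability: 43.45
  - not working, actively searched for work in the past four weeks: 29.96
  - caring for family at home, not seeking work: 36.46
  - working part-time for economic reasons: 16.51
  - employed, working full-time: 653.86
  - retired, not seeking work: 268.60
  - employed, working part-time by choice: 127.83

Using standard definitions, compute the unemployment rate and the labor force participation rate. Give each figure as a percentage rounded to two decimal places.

Unemployment rate ≈ 3.62%; labor force participation rate ≈ 66.77%.

Employed = 16.51 + 653.86 + 127.83 = 798.20 thousand (anyone who worked, including part-time for economic reasons, counts as employed).
Unemployed = 29.96 thousand.
Labor force = 798.20 + 29.96 = 828.16 thousand.
Not in labor force = 63.62 + 43.45 + 36.46 + 268.60 = 412.13 thousand (those not working and not actively searching are outside the labor force).
Civilian working-age population = 828.16 + 412.13 = 1,240.29 thousand.
Unemployment rate = 29.96 / 828.16 = 3.62%.
Labor force participation rate = 828.16 / 1,240.29 = 66.77%.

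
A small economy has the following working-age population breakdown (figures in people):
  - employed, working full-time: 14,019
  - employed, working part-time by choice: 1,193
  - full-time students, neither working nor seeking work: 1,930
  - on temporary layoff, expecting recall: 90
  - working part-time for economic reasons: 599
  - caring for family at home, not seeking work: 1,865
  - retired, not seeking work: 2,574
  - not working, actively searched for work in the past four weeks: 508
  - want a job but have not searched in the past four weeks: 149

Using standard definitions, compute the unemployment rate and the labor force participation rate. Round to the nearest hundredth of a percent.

Employed = 14,019 + 1,193 + 599 = 15,811 (anyone who worked, including part-time for economic reasons, counts as employed).
Unemployed = 90 + 508 = 598 (jobless and actively searching, or on temporary layoff).
Labor force = 15,811 + 598 = 16,409.
Not in labor force = 1,930 + 1,865 + 2,574 + 149 = 6,518 (those not working and not actively searching are outside the labor force — including those who want a job but have given up searching).
Civilian working-age population = 16,409 + 6,518 = 22,927.
Unemployment rate = 598 / 16,409 = 3.64%.
Labor force participation rate = 16,409 / 22,927 = 71.57%.

Unemployment rate ≈ 3.64%; labor force participation rate ≈ 71.57%.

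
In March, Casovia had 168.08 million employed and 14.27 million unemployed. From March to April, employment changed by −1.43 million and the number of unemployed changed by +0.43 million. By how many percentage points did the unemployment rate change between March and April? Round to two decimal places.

The unemployment rate changed by +0.28 percentage points.

March: labor force = 168.08 + 14.27 = 182.35; u = 14.27/182.35 = 7.83%.
April: labor force = 166.65 + 14.70 = 181.35; u = 14.70/181.35 = 8.11%.
Change = 8.11% − 7.83% = +0.28 pp.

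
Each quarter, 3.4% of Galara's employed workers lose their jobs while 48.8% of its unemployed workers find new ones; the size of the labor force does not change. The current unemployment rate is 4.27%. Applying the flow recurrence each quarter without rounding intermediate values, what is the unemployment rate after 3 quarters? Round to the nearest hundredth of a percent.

Unemployment rate after three quarters ≈ 6.27%.

With a fixed labor force, u_{t+1} = u_t + s·(1−u_t) − f·u_t = u_t·(1−s−f) + s.
Here 1−s−f = 0.478 and s = 0.034.
u_1 = 0.042700 × 0.478 + 0.034 = 0.054411.
u_2 = 0.054411 × 0.478 + 0.034 = 0.060008.
u_3 = 0.060008 × 0.478 + 0.034 = 0.062684.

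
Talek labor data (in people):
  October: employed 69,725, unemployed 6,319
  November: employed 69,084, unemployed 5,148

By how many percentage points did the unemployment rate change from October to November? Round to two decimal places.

October: labor force = 69,725 + 6,319 = 76,044; u = 6,319/76,044 = 8.31%.
November: labor force = 69,084 + 5,148 = 74,232; u = 5,148/74,232 = 6.94%.
Change = 6.94% − 8.31% = −1.37 pp.

The unemployment rate changed by −1.37 percentage points.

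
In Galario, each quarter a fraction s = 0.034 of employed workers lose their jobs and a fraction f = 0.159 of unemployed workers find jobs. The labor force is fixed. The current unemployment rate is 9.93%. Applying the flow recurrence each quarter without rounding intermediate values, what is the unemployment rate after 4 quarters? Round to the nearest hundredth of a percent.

Unemployment rate after four quarters ≈ 14.36%.

With a fixed labor force, u_{t+1} = u_t + s·(1−u_t) − f·u_t = u_t·(1−s−f) + s.
Here 1−s−f = 0.807 and s = 0.034.
u_1 = 0.099300 × 0.807 + 0.034 = 0.114135.
u_2 = 0.114135 × 0.807 + 0.034 = 0.126107.
u_3 = 0.126107 × 0.807 + 0.034 = 0.135768.
u_4 = 0.135768 × 0.807 + 0.034 = 0.143565.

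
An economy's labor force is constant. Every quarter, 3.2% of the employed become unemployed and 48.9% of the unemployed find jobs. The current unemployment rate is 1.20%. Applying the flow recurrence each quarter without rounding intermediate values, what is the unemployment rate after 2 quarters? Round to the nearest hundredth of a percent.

With a fixed labor force, u_{t+1} = u_t + s·(1−u_t) − f·u_t = u_t·(1−s−f) + s.
Here 1−s−f = 0.479 and s = 0.032.
u_1 = 0.012000 × 0.479 + 0.032 = 0.037748.
u_2 = 0.037748 × 0.479 + 0.032 = 0.050081.

Unemployment rate after two quarters ≈ 5.01%.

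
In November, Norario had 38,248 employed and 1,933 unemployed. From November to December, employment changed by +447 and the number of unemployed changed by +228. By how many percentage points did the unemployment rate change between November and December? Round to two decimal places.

November: labor force = 38,248 + 1,933 = 40,181; u = 1,933/40,181 = 4.81%.
December: labor force = 38,695 + 2,161 = 40,856; u = 2,161/40,856 = 5.29%.
Change = 5.29% − 4.81% = +0.48 pp.

The unemployment rate changed by +0.48 percentage points.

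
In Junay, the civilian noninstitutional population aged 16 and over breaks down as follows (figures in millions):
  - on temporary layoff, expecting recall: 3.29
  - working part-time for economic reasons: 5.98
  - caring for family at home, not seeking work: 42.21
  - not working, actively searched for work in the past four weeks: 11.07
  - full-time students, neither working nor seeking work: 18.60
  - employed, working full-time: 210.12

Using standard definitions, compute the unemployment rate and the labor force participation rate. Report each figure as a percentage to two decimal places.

Unemployment rate ≈ 6.23%; labor force participation rate ≈ 79.12%.

Employed = 5.98 + 210.12 = 216.10 million (anyone who worked, including part-time for economic reasons, counts as employed).
Unemployed = 3.29 + 11.07 = 14.36 million (jobless and actively searching, or on temporary layoff).
Labor force = 216.10 + 14.36 = 230.46 million.
Not in labor force = 42.21 + 18.60 = 60.81 million (those not working and not actively searching are outside the labor force).
Civilian working-age population = 230.46 + 60.81 = 291.27 million.
Unemployment rate = 14.36 / 230.46 = 6.23%.
Labor force participation rate = 230.46 / 291.27 = 79.12%.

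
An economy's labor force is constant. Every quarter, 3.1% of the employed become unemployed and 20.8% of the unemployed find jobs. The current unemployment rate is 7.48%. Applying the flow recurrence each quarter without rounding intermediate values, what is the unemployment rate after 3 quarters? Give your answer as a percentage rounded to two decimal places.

Unemployment rate after three quarters ≈ 10.55%.

With a fixed labor force, u_{t+1} = u_t + s·(1−u_t) − f·u_t = u_t·(1−s−f) + s.
Here 1−s−f = 0.761 and s = 0.031.
u_1 = 0.074800 × 0.761 + 0.031 = 0.087923.
u_2 = 0.087923 × 0.761 + 0.031 = 0.097909.
u_3 = 0.097909 × 0.761 + 0.031 = 0.105509.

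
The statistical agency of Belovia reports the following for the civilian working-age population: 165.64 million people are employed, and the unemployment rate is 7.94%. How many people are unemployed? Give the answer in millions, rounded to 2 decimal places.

Let U be the number unemployed. The labor force is E + U, and U/(E+U) = 0.0794.
So U = 0.0794 × 165.64 / (1 − 0.0794) = 13.1518 / 0.9206 ≈ 14.29 million.

About 14.29 million are unemployed.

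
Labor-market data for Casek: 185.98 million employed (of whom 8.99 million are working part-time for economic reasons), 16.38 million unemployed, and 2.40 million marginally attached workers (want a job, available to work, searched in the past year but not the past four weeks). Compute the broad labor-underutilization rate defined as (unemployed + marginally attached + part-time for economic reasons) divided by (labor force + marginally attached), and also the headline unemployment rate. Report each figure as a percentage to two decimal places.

Broad underutilization rate ≈ 13.56%; headline unemployment rate ≈ 8.09%.

Labor force = 185.98 + 16.38 = 202.36 million.
Numerator = 16.38 + 2.40 + 8.99 = 27.77 million.
Denominator = 202.36 + 2.40 = 204.76 million.
Broad rate = 27.77 / 204.76 = 13.56%.
Headline unemployment rate = 16.38 / 202.36 = 8.09%.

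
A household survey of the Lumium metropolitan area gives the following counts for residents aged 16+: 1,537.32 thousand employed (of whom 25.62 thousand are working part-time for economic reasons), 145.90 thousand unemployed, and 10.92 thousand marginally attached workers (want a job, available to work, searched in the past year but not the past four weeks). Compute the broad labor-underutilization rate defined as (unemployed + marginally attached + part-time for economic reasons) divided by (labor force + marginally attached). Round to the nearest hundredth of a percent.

Labor force = 1,537.32 + 145.90 = 1,683.22 thousand.
Numerator = 145.90 + 10.92 + 25.62 = 182.44 thousand.
Denominator = 1,683.22 + 10.92 = 1,694.14 thousand.
Broad rate = 182.44 / 1,694.14 = 10.77%.

Broad underutilization rate ≈ 10.77%.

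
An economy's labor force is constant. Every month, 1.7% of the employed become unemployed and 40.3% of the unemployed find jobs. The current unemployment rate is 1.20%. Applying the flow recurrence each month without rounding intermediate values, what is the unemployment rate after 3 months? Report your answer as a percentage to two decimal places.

Unemployment rate after three months ≈ 3.49%.

With a fixed labor force, u_{t+1} = u_t + s·(1−u_t) − f·u_t = u_t·(1−s−f) + s.
Here 1−s−f = 0.580 and s = 0.017.
u_1 = 0.012000 × 0.580 + 0.017 = 0.023960.
u_2 = 0.023960 × 0.580 + 0.017 = 0.030897.
u_3 = 0.030897 × 0.580 + 0.017 = 0.034920.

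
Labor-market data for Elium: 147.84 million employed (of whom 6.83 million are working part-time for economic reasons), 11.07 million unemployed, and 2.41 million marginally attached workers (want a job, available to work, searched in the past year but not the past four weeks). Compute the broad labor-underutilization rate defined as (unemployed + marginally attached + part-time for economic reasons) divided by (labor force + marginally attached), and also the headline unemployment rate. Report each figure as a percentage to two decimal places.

Labor force = 147.84 + 11.07 = 158.91 million.
Numerator = 11.07 + 2.41 + 6.83 = 20.31 million.
Denominator = 158.91 + 2.41 = 161.32 million.
Broad rate = 20.31 / 161.32 = 12.59%.
Headline unemployment rate = 11.07 / 158.91 = 6.97%.

Broad underutilization rate ≈ 12.59%; headline unemployment rate ≈ 6.97%.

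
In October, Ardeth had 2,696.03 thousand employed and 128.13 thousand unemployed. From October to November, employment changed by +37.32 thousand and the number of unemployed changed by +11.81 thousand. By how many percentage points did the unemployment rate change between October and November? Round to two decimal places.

The unemployment rate changed by +0.33 percentage points.

October: labor force = 2,696.03 + 128.13 = 2,824.16; u = 128.13/2,824.16 = 4.54%.
November: labor force = 2,733.35 + 139.94 = 2,873.29; u = 139.94/2,873.29 = 4.87%.
Change = 4.87% − 4.54% = +0.33 pp.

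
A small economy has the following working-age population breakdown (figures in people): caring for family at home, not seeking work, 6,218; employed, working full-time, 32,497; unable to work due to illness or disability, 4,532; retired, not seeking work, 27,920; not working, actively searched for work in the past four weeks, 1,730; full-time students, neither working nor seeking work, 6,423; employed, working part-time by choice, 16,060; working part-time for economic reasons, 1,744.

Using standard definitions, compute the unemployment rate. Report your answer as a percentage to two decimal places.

Employed = 32,497 + 16,060 + 1,744 = 50,301 (anyone who worked, including part-time for economic reasons, counts as employed).
Unemployed = 1,730.
Labor force = 50,301 + 1,730 = 52,031.
Unemployment rate = 1,730 / 52,031 = 3.32%.

Unemployment rate ≈ 3.32%.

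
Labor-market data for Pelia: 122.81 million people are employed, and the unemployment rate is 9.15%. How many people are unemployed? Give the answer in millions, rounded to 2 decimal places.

About 12.37 million are unemployed.

Let U be the number unemployed. The labor force is E + U, and U/(E+U) = 0.0915.
So U = 0.0915 × 122.81 / (1 − 0.0915) = 11.2371 / 0.9085 ≈ 12.37 million.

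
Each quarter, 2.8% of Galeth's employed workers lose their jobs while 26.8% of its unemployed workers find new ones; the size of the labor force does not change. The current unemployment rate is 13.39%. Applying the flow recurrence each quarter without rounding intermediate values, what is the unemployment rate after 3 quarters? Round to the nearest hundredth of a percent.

Unemployment rate after three quarters ≈ 10.83%.

With a fixed labor force, u_{t+1} = u_t + s·(1−u_t) − f·u_t = u_t·(1−s−f) + s.
Here 1−s−f = 0.704 and s = 0.028.
u_1 = 0.133900 × 0.704 + 0.028 = 0.122266.
u_2 = 0.122266 × 0.704 + 0.028 = 0.114075.
u_3 = 0.114075 × 0.704 + 0.028 = 0.108309.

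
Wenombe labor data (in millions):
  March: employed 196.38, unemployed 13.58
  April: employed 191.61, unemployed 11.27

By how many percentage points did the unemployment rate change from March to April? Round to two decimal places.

The unemployment rate changed by −0.91 percentage points.

March: labor force = 196.38 + 13.58 = 209.96; u = 13.58/209.96 = 6.47%.
April: labor force = 191.61 + 11.27 = 202.88; u = 11.27/202.88 = 5.56%.
Change = 5.56% − 6.47% = −0.91 pp.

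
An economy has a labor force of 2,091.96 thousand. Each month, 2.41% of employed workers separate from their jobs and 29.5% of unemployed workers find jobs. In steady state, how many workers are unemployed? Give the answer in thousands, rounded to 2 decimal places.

Steady-state unemployment rate u* = s/(s+f) = 2.41/(2.41+29.5) = 0.075525.
Unemployed = u* × labor force = 0.075525 × 2,091.96 ≈ 158.00 thousand.

About 158.00 thousand are unemployed in steady state.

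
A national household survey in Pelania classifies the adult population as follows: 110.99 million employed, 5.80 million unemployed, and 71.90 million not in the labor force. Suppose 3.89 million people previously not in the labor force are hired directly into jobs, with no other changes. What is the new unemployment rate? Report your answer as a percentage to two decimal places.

Initially, labor force = 110.99 + 5.80 = 116.79 million, so u = 5.80/116.79 = 4.97%.
After the change, employed and labor force both rise by 3.89; unemployed unchanged → E = 114.88, U = 5.80, labor force = 120.68 million.
New unemployment rate = 5.80 / 120.68 = 4.81%.

New unemployment rate ≈ 4.81%.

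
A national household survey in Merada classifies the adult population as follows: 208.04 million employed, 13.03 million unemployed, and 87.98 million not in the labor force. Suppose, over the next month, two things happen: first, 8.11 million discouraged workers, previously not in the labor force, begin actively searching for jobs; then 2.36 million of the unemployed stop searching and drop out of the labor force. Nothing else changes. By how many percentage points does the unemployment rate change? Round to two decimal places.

Initially, labor force = 208.04 + 13.03 = 221.07 million, so u = 13.03/221.07 = 5.89%.
After the first change, unemployed and labor force both rise by 8.11 → E = 208.04, U = 21.14, labor force = 229.18 million.
After the second change, unemployed and labor force both fall by 2.36 → E = 208.04, U = 18.78, labor force = 226.82 million.
New unemployment rate = 18.78 / 226.82 = 8.28%.
Change = 8.28% − 5.89% = +2.39 percentage points.

The unemployment rate changes by +2.39 percentage points.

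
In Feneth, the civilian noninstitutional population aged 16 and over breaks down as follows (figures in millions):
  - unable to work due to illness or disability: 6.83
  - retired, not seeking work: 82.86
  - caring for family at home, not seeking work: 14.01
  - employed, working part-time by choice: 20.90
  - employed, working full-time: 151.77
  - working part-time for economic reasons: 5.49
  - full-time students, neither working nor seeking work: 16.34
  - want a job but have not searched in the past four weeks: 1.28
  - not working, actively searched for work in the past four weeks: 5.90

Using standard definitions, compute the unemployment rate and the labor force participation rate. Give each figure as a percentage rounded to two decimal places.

Employed = 20.90 + 151.77 + 5.49 = 178.16 million (anyone who worked, including part-time for economic reasons, counts as employed).
Unemployed = 5.90 million.
Labor force = 178.16 + 5.90 = 184.06 million.
Not in labor force = 6.83 + 82.86 + 14.01 + 16.34 + 1.28 = 121.32 million (those not working and not actively searching are outside the labor force — including those who want a job but have given up searching).
Civilian working-age population = 184.06 + 121.32 = 305.38 million.
Unemployment rate = 5.90 / 184.06 = 3.21%.
Labor force participation rate = 184.06 / 305.38 = 60.27%.

Unemployment rate ≈ 3.21%; labor force participation rate ≈ 60.27%.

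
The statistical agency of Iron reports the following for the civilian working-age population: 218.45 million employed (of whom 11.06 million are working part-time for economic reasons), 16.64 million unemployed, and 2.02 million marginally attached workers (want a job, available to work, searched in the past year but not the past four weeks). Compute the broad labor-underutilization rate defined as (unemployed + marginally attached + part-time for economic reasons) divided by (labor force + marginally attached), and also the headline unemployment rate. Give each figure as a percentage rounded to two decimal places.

Labor force = 218.45 + 16.64 = 235.09 million.
Numerator = 16.64 + 2.02 + 11.06 = 29.72 million.
Denominator = 235.09 + 2.02 = 237.11 million.
Broad rate = 29.72 / 237.11 = 12.53%.
Headline unemployment rate = 16.64 / 235.09 = 7.08%.

Broad underutilization rate ≈ 12.53%; headline unemployment rate ≈ 7.08%.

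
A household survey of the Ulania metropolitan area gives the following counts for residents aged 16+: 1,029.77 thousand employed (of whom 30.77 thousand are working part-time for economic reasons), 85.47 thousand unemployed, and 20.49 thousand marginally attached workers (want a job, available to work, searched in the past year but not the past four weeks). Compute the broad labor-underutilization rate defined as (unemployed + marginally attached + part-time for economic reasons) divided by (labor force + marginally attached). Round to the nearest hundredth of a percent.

Broad underutilization rate ≈ 12.04%.

Labor force = 1,029.77 + 85.47 = 1,115.24 thousand.
Numerator = 85.47 + 20.49 + 30.77 = 136.73 thousand.
Denominator = 1,115.24 + 20.49 = 1,135.73 thousand.
Broad rate = 136.73 / 1,135.73 = 12.04%.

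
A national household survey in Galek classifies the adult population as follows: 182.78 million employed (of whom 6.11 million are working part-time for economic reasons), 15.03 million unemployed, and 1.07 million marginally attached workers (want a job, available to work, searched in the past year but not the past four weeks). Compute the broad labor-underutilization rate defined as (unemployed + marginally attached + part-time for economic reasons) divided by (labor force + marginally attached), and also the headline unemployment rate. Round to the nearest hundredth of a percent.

Broad underutilization rate ≈ 11.17%; headline unemployment rate ≈ 7.60%.

Labor force = 182.78 + 15.03 = 197.81 million.
Numerator = 15.03 + 1.07 + 6.11 = 22.21 million.
Denominator = 197.81 + 1.07 = 198.88 million.
Broad rate = 22.21 / 198.88 = 11.17%.
Headline unemployment rate = 15.03 / 197.81 = 7.60%.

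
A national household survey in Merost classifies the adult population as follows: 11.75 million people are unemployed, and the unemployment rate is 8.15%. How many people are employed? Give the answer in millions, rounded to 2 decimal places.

About 132.42 million are employed.

Labor force = U / u = 11.75 / 0.0815 ≈ 144.17 million.
Employed = labor force − unemployed = 144.17 − 11.75 = 132.42 million.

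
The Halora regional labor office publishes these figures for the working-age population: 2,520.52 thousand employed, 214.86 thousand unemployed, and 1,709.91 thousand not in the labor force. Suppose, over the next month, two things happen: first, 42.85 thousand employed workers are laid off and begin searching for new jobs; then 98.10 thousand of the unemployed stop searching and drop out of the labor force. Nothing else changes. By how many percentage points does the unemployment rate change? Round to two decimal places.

Initially, labor force = 2,520.52 + 214.86 = 2,735.38 thousand, so u = 214.86/2,735.38 = 7.85%.
After the first change, employed falls and unemployed rises by 42.85; labor force unchanged → E = 2,477.67, U = 257.71, labor force = 2,735.38 thousand.
After the second change, unemployed and labor force both fall by 98.10 → E = 2,477.67, U = 159.61, labor force = 2,637.28 thousand.
New unemployment rate = 159.61 / 2,637.28 = 6.05%.
Change = 6.05% − 7.85% = −1.80 percentage points.

The unemployment rate changes by −1.80 percentage points.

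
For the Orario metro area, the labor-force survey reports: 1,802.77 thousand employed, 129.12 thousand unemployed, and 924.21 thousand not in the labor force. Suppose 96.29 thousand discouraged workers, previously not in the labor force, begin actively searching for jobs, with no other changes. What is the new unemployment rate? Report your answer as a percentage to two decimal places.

Initially, labor force = 1,802.77 + 129.12 = 1,931.89 thousand, so u = 129.12/1,931.89 = 6.68%.
After the change, unemployed and labor force both rise by 96.29 → E = 1,802.77, U = 225.41, labor force = 2,028.18 thousand.
New unemployment rate = 225.41 / 2,028.18 = 11.11%.

New unemployment rate ≈ 11.11%.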